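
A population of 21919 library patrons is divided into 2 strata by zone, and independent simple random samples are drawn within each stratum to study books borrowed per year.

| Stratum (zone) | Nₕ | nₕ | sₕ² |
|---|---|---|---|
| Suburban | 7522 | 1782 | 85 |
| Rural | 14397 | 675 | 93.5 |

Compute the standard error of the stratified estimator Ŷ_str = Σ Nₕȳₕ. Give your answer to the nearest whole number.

5424

Var(Ŷ_str) = Σₕ Nₕ²(1 − fₕ)sₕ²/nₕ.
Suburban: 7522²·(1 − 1782/7522)·85/1782 = 2.0594746 × 10^6.
Rural: 14397²·(1 − 675/14397)·93.5/675 = 2.7365114 × 10^7.
Sum = 2.9424589 × 10^7.
SE = √(2.9424589 × 10^7) = 5424.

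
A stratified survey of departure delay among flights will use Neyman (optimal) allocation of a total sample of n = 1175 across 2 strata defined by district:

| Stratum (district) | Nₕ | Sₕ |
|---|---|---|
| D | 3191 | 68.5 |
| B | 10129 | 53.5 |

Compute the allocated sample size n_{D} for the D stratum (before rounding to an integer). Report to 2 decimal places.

337.73

Neyman allocation: nₕ = n·NₕSₕ / Σⱼ NⱼSⱼ.
Σ NⱼSⱼ = 3191·68.5 + 10129·53.5 = 760485.
n_{D} = 1175·3191·68.5 / 760485 = 337.73.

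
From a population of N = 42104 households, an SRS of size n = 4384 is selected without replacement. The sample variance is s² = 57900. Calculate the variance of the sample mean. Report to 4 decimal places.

Under SRS without replacement, Var(ȳ) = (1 − f)·s²/n with f = n/N = 4384/42104 = 0.10412312.
Var(ȳ) = (1 − 0.10412312)·57900/4384 = 0.89587688·13.207117 = 11.831951.

11.8320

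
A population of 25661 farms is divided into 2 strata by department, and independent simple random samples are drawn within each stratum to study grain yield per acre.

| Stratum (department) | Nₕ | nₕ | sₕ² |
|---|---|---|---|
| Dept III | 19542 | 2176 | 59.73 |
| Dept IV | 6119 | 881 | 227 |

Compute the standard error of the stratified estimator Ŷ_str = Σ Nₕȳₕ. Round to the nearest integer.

Var(Ŷ_str) = Σₕ Nₕ²(1 − fₕ)sₕ²/nₕ.
Dept III: 19542²·(1 − 2176/19542)·59.73/2176 = 9.3154198 × 10^6.
Dept IV: 6119²·(1 − 881/6119)·227/881 = 8.2583997 × 10^6.
Sum = 1.757382 × 10^7.
SE = √(1.757382 × 10^7) = 4192.

4192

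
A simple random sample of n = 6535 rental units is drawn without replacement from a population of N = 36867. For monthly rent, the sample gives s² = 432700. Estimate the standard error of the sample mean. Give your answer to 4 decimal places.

Under SRS without replacement, Var(ȳ) = (1 − f)·s²/n with f = n/N = 6535/36867 = 0.17725880.
Var(ȳ) = (1 − 0.17725880)·432700/6535 = 0.82274120·66.212701 = 54.475917.
SE(ȳ) = √(54.475917) = 7.3808.

7.3808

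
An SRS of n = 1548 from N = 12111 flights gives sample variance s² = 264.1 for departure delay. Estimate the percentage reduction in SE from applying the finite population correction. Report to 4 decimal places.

6.6093

f = n/N = 1548/12111 = 0.12781769.
SE_no-fpc = √(s²/n) = 0.41304629; SE_fpc = √((1−f)s²/n) = 0.38574683.
Ratio = √(1−f) = 0.93390702. Reduction = 100·(1 − 0.93390702) = 6.6093%.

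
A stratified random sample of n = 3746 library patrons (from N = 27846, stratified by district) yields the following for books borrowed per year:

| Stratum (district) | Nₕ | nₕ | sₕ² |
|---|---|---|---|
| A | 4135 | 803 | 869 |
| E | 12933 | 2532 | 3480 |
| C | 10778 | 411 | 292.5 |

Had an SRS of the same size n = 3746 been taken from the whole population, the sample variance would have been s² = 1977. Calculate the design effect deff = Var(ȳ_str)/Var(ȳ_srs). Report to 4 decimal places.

Var(ȳ_str) = Σ Wₕ²(1−fₕ)sₕ²/nₕ with Wₕ = Nₕ/27846:
  A: (4135/27846)²·(1−803/4135)·869/803 = 0.019229106
  E: (12933/27846)²·(1−2532/12933)·3480/2532 = 0.23843186
  C: (10778/27846)²·(1−411/10778)·292.5/411 = 0.10255331
  → Var(ȳ_str) = 0.36021428.
Var(ȳ_srs) = (1 − 3746/27846)·1977/3746 = 0.45676532.
deff = 0.36021428 / 0.45676532 = 0.7886.

0.7886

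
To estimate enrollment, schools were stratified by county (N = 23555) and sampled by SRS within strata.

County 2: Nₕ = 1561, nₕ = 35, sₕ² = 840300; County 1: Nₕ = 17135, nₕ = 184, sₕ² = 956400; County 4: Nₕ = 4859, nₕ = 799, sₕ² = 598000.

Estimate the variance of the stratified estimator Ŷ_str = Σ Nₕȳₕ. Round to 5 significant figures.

Var(Ŷ_str) = Σₕ Nₕ²(1 − fₕ)sₕ²/nₕ.
County 2: 1561²·(1 − 35/1561)·840300/35 = 5.7190482 × 10^10.
County 1: 17135²·(1 − 184/17135)·956400/184 = 1.5097366 × 10^12.
County 4: 4859²·(1 − 799/4859)·598000/799 = 1.4764792 × 10^10.
Sum = 1.5816919 × 10^12.

1.5817 × 10^12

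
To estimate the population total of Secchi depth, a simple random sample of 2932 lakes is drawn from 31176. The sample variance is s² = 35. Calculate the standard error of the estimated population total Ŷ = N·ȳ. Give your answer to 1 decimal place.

3242.1

Var(Ŷ) = N²·Var(ȳ) = N²·(1 − n/N)·s²/n.
f = 2932/31176 = 0.09404670; Var(ȳ) = 0.90595330·35/2932 = 0.010814586.
Var(Ŷ) = 31176² · 0.010814586 = 1.0511161 × 10^7.
SE(Ŷ) = √(1.0511161 × 10^7) = 3242.1.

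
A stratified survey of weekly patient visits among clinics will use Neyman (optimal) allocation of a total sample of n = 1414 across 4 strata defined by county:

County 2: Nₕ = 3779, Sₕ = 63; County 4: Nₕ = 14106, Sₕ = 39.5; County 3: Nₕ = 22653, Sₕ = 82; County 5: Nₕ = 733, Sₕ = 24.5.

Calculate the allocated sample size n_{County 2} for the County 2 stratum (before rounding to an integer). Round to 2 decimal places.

126.05

Neyman allocation: nₕ = n·NₕSₕ / Σⱼ NⱼSⱼ.
Σ NⱼSⱼ = 3779·63 + 14106·39.5 + 22653·82 + 733·24.5 = 2.6707685 × 10^6.
n_{County 2} = 1414·3779·63 / (2.6707685 × 10^6) = 126.05.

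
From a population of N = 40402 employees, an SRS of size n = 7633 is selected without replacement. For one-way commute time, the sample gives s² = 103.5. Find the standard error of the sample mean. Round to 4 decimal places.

0.1049

Under SRS without replacement, Var(ȳ) = (1 − f)·s²/n with f = n/N = 7633/40402 = 0.18892629.
Var(ȳ) = (1 − 0.18892629)·103.5/7633 = 0.81107371·0.013559544 = 0.01099779.
SE(ȳ) = √(0.01099779) = 0.1049.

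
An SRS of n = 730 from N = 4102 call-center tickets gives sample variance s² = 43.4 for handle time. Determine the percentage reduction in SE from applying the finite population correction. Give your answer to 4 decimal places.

9.3337

f = n/N = 730/4102 = 0.17796197.
SE_no-fpc = √(s²/n) = 0.24382792; SE_fpc = √((1−f)s²/n) = 0.22106979.
Ratio = √(1−f) = 0.90666313. Reduction = 100·(1 − 0.90666313) = 9.3337%.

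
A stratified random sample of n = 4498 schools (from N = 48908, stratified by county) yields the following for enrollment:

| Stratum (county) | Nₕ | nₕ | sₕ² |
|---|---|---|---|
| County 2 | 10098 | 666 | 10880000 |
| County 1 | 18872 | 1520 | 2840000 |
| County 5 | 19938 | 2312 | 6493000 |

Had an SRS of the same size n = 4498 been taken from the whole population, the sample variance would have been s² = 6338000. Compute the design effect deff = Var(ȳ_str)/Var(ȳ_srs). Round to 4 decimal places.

Var(ȳ_str) = Σ Wₕ²(1−fₕ)sₕ²/nₕ with Wₕ = Nₕ/48908:
  County 2: (10098/48908)²·(1−666/10098)·10880000/666 = 650.4801
  County 1: (18872/48908)²·(1−1520/18872)·2840000/1520 = 255.78932
  County 5: (19938/48908)²·(1−2312/19938)·6493000/2312 = 412.60371
  → Var(ȳ_str) = 1318.8731.
Var(ȳ_srs) = (1 − 4498/48908)·6338000/4498 = 1279.4804.
deff = 1318.8731 / 1279.4804 = 1.0308.

1.0308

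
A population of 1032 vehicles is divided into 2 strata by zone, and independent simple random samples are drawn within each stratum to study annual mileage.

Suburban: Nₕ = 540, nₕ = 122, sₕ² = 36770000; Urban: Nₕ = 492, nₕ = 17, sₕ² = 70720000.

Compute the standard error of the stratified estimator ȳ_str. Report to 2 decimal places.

Var(ȳ_str) = Σₕ Wₕ²(1 − fₕ)sₕ²/nₕ with Wₕ = Nₕ/N, N = 1032.
Suburban: Wₕ = 0.52325581; term = 0.52325581²·(1 − 0.22592593)·36770000/122 = 63876.99.
Urban: Wₕ = 0.47674419; term = 0.47674419²·(1 − 0.03455285)·70720000/17 = 912835.77.
Sum = 976712.76.
SE = √(976712.76) = 988.29.

988.29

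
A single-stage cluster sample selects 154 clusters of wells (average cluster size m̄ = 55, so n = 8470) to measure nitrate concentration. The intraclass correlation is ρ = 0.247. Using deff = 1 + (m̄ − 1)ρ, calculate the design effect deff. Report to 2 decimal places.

deff = 1 + (55 − 1)·0.247 = 1 + 13.338 = 14.338.

14.34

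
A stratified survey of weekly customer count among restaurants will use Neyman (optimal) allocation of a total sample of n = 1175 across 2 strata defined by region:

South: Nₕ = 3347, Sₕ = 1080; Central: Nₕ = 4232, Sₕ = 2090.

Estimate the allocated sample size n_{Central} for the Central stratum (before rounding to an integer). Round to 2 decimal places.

Neyman allocation: nₕ = n·NₕSₕ / Σⱼ NⱼSⱼ.
Σ NⱼSⱼ = 3347·1080 + 4232·2090 = 1.245964 × 10^7.
n_{Central} = 1175·4232·2090 / (1.245964 × 10^7) = 834.11.

834.11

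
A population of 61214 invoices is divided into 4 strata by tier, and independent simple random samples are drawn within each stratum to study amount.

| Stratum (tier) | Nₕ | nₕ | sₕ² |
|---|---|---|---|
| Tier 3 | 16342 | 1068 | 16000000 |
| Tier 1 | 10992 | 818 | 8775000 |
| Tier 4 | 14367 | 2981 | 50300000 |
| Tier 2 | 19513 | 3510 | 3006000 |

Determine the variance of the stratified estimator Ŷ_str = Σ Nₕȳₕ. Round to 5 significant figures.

Var(Ŷ_str) = Σₕ Nₕ²(1 − fₕ)sₕ²/nₕ.
Tier 3: 16342²·(1 − 1068/16342)·16000000/1068 = 3.7394413 × 10^12.
Tier 1: 10992²·(1 − 818/10992)·8775000/818 = 1.1996713 × 10^12.
Tier 4: 14367²·(1 − 2981/14367)·50300000/2981 = 2.7602173 × 10^12.
Tier 2: 19513²·(1 − 3510/19513)·3006000/3510 = 2.6742827 × 10^11.
Sum = 7.9667582 × 10^12.

7.9668 × 10^12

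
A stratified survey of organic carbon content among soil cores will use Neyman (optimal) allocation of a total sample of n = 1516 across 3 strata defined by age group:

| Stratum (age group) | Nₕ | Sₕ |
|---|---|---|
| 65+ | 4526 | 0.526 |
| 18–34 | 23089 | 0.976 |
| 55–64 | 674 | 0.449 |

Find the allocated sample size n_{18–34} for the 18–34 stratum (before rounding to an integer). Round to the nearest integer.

1355

Neyman allocation: nₕ = n·NₕSₕ / Σⱼ NⱼSⱼ.
Σ NⱼSⱼ = 4526·0.526 + 23089·0.976 + 674·0.449 = 25218.166.
n_{18–34} = 1516·23089·0.976 / 25218.166 = 1355.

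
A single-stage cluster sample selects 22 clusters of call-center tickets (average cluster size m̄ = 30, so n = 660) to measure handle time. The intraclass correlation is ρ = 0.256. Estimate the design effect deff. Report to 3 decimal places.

8.424

deff = 1 + (30 − 1)·0.256 = 1 + 7.424 = 8.424.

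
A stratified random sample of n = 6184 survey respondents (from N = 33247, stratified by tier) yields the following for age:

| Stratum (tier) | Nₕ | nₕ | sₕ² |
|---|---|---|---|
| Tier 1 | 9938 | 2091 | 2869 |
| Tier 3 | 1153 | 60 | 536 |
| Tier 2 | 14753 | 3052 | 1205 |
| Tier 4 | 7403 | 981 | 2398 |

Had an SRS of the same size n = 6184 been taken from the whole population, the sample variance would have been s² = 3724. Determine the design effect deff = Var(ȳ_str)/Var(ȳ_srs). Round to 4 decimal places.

0.5585

Var(ȳ_str) = Σ Wₕ²(1−fₕ)sₕ²/nₕ with Wₕ = Nₕ/33247:
  Tier 1: (9938/33247)²·(1−2091/9938)·2869/2091 = 0.09679975
  Tier 3: (1153/33247)²·(1−60/1153)·536/60 = 0.010184931
  Tier 2: (14753/33247)²·(1−3052/14753)·1205/3052 = 0.06165963
  Tier 4: (7403/33247)²·(1−981/7403)·2398/981 = 0.10513645
  → Var(ȳ_str) = 0.27378076.
Var(ȳ_srs) = (1 − 6184/33247)·3724/6184 = 0.49018912.
deff = 0.27378076 / 0.49018912 = 0.5585.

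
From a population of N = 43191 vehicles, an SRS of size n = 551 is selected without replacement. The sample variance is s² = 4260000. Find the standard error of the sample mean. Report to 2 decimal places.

87.37

Under SRS without replacement, Var(ȳ) = (1 − f)·s²/n with f = n/N = 551/43191 = 0.01275729.
Var(ȳ) = (1 − 0.01275729)·4260000/551 = 0.98724271·7731.3975 = 7632.7658.
SE(ȳ) = √(7632.7658) = 87.37.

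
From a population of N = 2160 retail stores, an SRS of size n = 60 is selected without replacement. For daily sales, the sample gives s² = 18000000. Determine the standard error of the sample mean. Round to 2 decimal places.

540.06

Under SRS without replacement, Var(ȳ) = (1 − f)·s²/n with f = n/N = 60/2160 = 0.02777778.
Var(ȳ) = (1 − 0.02777778)·18000000/60 = 0.97222222·300000 = 291666.67.
SE(ȳ) = √(291666.67) = 540.06.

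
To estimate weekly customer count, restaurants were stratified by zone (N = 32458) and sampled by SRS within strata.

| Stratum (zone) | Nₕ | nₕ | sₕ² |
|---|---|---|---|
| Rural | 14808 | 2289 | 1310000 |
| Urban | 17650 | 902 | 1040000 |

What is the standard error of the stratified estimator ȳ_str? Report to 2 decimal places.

Var(ȳ_str) = Σₕ Wₕ²(1 − fₕ)sₕ²/nₕ with Wₕ = Nₕ/N, N = 32458.
Rural: Wₕ = 0.45622035; term = 0.45622035²·(1 − 0.15457861)·1310000/2289 = 100.7043.
Urban: Wₕ = 0.54377965; term = 0.54377965²·(1 − 0.05110482)·1040000/902 = 323.51242.
Sum = 424.21672.
SE = √(424.21672) = 20.60.

20.60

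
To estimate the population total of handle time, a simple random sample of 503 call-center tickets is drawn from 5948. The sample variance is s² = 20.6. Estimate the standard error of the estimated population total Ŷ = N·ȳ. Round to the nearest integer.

1152

Var(Ŷ) = N²·Var(ȳ) = N²·(1 − n/N)·s²/n.
f = 503/5948 = 0.08456624; Var(ȳ) = 0.91543376·20.6/503 = 0.037490925.
Var(Ŷ) = 5948² · 0.037490925 = 1.3263803 × 10^6.
SE(Ŷ) = √(1.3263803 × 10^6) = 1152.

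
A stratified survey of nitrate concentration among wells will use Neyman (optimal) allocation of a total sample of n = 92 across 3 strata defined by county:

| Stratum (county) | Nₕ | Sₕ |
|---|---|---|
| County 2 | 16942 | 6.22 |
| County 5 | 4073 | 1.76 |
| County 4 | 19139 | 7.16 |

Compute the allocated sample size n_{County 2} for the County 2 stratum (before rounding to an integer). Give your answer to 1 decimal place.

Neyman allocation: nₕ = n·NₕSₕ / Σⱼ NⱼSⱼ.
Σ NⱼSⱼ = 16942·6.22 + 4073·1.76 + 19139·7.16 = 249582.96.
n_{County 2} = 92·16942·6.22 / 249582.96 = 38.8.

38.8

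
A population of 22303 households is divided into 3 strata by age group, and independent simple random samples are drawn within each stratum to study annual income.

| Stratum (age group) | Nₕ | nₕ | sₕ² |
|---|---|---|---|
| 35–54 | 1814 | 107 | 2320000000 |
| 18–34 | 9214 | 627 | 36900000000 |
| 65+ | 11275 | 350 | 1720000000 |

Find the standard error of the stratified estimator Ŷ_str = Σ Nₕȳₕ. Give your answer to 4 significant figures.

7.300 × 10^7

Var(Ŷ_str) = Σₕ Nₕ²(1 − fₕ)sₕ²/nₕ.
35–54: 1814²·(1 − 107/1814)·2320000000/107 = 6.7139022 × 10^13.
18–34: 9214²·(1 − 627/9214)·36900000000/627 = 4.6563809 × 10^15.
65+: 11275²·(1 − 350/11275)·1720000000/350 = 6.0533864 × 10^14.
Sum = 5.3288586 × 10^15.
SE = √(5.3288586 × 10^15) = 7.300 × 10^7.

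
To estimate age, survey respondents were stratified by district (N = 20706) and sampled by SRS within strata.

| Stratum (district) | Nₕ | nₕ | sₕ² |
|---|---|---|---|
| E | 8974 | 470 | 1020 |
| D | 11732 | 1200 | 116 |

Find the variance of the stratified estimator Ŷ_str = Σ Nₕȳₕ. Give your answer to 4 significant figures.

1.776 × 10^8

Var(Ŷ_str) = Σₕ Nₕ²(1 − fₕ)sₕ²/nₕ.
E: 8974²·(1 − 470/8974)·1020/470 = 1.6561956 × 10^8.
D: 11732²·(1 − 1200/11732)·116/1200 = 1.1944271 × 10^7.
Sum = 1.7756383 × 10^8.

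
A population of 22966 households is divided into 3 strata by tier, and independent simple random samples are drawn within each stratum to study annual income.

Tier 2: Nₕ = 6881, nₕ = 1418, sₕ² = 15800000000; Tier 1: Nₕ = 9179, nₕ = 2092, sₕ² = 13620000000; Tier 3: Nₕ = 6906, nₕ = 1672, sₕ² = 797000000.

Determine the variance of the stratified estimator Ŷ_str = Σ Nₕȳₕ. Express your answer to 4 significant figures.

Var(Ŷ_str) = Σₕ Nₕ²(1 − fₕ)sₕ²/nₕ.
Tier 2: 6881²·(1 − 1418/6881)·15800000000/1418 = 4.1885491 × 10^14.
Tier 1: 9179²·(1 − 2092/9179)·13620000000/2092 = 4.2351932 × 10^14.
Tier 3: 6906²·(1 − 1672/6906)·797000000/1672 = 1.7229883 × 10^13.
Sum = 8.5960411 × 10^14.

8.596 × 10^14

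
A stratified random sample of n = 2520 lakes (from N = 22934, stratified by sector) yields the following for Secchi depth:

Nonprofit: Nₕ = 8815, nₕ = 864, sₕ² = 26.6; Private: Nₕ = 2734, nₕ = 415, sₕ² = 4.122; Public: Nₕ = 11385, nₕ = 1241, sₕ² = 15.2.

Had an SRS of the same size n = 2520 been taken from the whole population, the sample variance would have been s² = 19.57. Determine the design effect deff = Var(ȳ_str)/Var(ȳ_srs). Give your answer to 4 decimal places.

Var(ȳ_str) = Σ Wₕ²(1−fₕ)sₕ²/nₕ with Wₕ = Nₕ/22934:
  Nonprofit: (8815/22934)²·(1−864/8815)·26.6/864 = 0.0041025355
  Private: (2734/22934)²·(1−415/2734)·4.122/415 = 1.1972905 × 10^-4
  Public: (11385/22934)²·(1−1241/11385)·15.2/1241 = 0.0026893942
  → Var(ȳ_str) = 0.0069116588.
Var(ȳ_srs) = (1 − 2520/22934)·19.57/2520 = 0.0069125548.
deff = 0.0069116588 / 0.0069125548 = 0.9999.

0.9999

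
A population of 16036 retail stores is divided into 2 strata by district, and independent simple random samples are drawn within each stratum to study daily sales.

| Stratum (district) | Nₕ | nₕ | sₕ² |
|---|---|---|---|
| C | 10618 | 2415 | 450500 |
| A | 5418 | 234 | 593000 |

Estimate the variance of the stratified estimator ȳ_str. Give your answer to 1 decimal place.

Var(ȳ_str) = Σₕ Wₕ²(1 − fₕ)sₕ²/nₕ with Wₕ = Nₕ/N, N = 16036.
C: Wₕ = 0.66213520; term = 0.66213520²·(1 − 0.22744396)·450500/2415 = 63.18311.
A: Wₕ = 0.33786480; term = 0.33786480²·(1 − 0.04318937)·593000/234 = 276.79022.
Sum = 339.97333.

340.0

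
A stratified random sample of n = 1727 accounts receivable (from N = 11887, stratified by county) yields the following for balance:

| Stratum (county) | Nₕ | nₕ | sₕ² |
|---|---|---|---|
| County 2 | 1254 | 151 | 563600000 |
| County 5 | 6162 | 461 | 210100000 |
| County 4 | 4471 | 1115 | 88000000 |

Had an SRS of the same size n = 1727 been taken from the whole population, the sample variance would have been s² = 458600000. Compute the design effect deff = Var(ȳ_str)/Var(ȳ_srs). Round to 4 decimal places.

0.6971

Var(ȳ_str) = Σ Wₕ²(1−fₕ)sₕ²/nₕ with Wₕ = Nₕ/11887:
  County 2: (1254/11887)²·(1−151/1254)·563600000/151 = 36536.131
  County 5: (6162/11887)²·(1−461/6162)·210100000/461 = 113306.11
  County 4: (4471/11887)²·(1−1115/4471)·88000000/1115 = 8380.8854
  → Var(ȳ_str) = 158223.13.
Var(ȳ_srs) = (1 − 1727/11887)·458600000/1727 = 226967.23.
deff = 158223.13 / 226967.23 = 0.6971.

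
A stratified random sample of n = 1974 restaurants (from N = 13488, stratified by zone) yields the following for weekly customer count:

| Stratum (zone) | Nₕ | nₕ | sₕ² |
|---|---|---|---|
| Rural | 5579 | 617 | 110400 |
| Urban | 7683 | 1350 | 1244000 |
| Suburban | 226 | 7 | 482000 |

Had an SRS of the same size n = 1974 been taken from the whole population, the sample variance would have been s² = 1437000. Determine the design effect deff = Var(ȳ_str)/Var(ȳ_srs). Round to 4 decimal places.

Var(ȳ_str) = Σ Wₕ²(1−fₕ)sₕ²/nₕ with Wₕ = Nₕ/13488:
  Rural: (5579/13488)²·(1−617/5579)·110400/617 = 27.227133
  Urban: (7683/13488)²·(1−1350/7683)·1244000/1350 = 246.4517
  Suburban: (226/13488)²·(1−7/226)·482000/7 = 18.732961
  → Var(ȳ_str) = 292.41179.
Var(ȳ_srs) = (1 − 1974/13488)·1437000/1974 = 621.42438.
deff = 292.41179 / 621.42438 = 0.4706.

0.4706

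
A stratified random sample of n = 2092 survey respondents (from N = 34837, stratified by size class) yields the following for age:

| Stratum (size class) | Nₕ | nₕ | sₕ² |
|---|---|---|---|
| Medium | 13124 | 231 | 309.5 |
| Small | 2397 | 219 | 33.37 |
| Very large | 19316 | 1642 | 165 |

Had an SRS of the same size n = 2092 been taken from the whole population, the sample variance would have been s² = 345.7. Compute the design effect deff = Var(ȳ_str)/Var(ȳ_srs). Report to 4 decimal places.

1.3889

Var(ȳ_str) = Σ Wₕ²(1−fₕ)sₕ²/nₕ with Wₕ = Nₕ/34837:
  Medium: (13124/34837)²·(1−231/13124)·309.5/231 = 0.18680452
  Small: (2397/34837)²·(1−219/2397)·33.37/219 = 6.5547556 × 10^-4
  Very large: (19316/34837)²·(1−1642/19316)·165/1642 = 0.028267106
  → Var(ȳ_str) = 0.2157271.
Var(ȳ_srs) = (1 − 2092/34837)·345.7/2092 = 0.15532521.
deff = 0.2157271 / 0.15532521 = 1.3889.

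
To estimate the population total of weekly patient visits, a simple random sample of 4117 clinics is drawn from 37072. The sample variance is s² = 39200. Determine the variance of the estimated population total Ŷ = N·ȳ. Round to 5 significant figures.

1.1632 × 10^10

Var(Ŷ) = N²·Var(ȳ) = N²·(1 − n/N)·s²/n.
f = 4117/37072 = 0.11105416; Var(ȳ) = 0.88894584·39200/4117 = 8.4640944.
Var(Ŷ) = 37072² · 8.4640944 = 1.1632486 × 10^10.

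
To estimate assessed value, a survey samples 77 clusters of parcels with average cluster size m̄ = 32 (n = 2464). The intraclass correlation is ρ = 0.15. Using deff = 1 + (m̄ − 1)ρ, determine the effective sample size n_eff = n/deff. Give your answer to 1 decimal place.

436.1

deff = 1 + (32 − 1)·0.15 = 1 + 4.65 = 5.65.
n_eff = 2464 / 5.65 = 436.1.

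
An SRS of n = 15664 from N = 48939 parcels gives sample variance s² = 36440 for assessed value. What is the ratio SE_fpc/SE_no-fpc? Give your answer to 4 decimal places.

f = n/N = 15664/48939 = 0.32007193.
SE_no-fpc = √(s²/n) = 1.5252388; SE_fpc = √((1−f)s²/n) = 1.2576776.
Ratio = √(1−f) = 0.82457751.

0.8246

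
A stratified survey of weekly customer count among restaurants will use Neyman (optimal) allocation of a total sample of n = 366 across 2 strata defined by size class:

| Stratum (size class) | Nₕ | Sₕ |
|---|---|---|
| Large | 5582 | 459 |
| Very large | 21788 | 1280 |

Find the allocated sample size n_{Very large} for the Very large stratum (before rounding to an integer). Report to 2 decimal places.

335.20

Neyman allocation: nₕ = n·NₕSₕ / Σⱼ NⱼSⱼ.
Σ NⱼSⱼ = 5582·459 + 21788·1280 = 3.0450778 × 10^7.
n_{Very large} = 366·21788·1280 / (3.0450778 × 10^7) = 335.20.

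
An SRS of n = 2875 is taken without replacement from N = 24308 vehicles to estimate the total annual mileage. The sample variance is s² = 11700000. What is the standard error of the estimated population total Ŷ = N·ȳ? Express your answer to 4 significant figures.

1.456 × 10^6

Var(Ŷ) = N²·Var(ȳ) = N²·(1 − n/N)·s²/n.
f = 2875/24308 = 0.11827382; Var(ȳ) = 0.88172618·11700000/2875 = 3588.2422.
Var(Ŷ) = 24308² · 3588.2422 = 2.1202165 × 10^12.
SE(Ŷ) = √(2.1202165 × 10^12) = 1.456 × 10^6.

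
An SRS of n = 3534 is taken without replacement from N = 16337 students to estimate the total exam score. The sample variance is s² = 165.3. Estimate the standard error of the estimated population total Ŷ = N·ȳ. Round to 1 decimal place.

3127.8

Var(Ŷ) = N²·Var(ȳ) = N²·(1 − n/N)·s²/n.
f = 3534/16337 = 0.21631879; Var(ȳ) = 0.78368121·165.3/3534 = 0.036656057.
Var(Ŷ) = 16337² · 0.036656057 = 9.7834125 × 10^6.
SE(Ŷ) = √(9.7834125 × 10^6) = 3127.8.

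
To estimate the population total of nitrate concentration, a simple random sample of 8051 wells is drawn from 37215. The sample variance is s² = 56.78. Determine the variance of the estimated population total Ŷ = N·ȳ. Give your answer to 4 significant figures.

Var(Ŷ) = N²·Var(ȳ) = N²·(1 − n/N)·s²/n.
f = 8051/37215 = 0.21633750; Var(ȳ) = 0.78366250·56.78/8051 = 0.0055268112.
Var(Ŷ) = 37215² · 0.0055268112 = 7.6543916 × 10^6.

7.654 × 10^6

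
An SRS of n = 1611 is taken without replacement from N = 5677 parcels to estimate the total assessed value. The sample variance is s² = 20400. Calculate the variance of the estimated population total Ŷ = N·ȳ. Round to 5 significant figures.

Var(Ŷ) = N²·Var(ȳ) = N²·(1 − n/N)·s²/n.
f = 1611/5677 = 0.28377664; Var(ȳ) = 0.71622336·20400/1611 = 9.069495.
Var(Ŷ) = 5677² · 9.069495 = 2.9229467 × 10^8.

2.9229 × 10^8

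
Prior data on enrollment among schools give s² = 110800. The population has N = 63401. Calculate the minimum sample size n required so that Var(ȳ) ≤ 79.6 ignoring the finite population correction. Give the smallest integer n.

Without fpc, n₀ = s²/D = 110800/79.6 = 1391.9598.
Rounding up, n = 1392.

1392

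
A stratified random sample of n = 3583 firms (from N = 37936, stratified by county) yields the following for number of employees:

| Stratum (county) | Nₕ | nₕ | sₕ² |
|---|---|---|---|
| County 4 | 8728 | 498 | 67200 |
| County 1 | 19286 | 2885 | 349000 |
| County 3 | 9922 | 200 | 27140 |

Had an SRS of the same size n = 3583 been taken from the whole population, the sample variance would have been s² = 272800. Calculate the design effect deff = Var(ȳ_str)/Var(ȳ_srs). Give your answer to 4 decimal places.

0.6152

Var(ȳ_str) = Σ Wₕ²(1−fₕ)sₕ²/nₕ with Wₕ = Nₕ/37936:
  County 4: (8728/37936)²·(1−498/8728)·67200/498 = 6.7352145
  County 1: (19286/37936)²·(1−2885/19286)·349000/2885 = 26.588206
  County 3: (9922/37936)²·(1−200/9922)·27140/200 = 9.0956055
  → Var(ȳ_str) = 42.419026.
Var(ȳ_srs) = (1 − 3583/37936)·272800/3583 = 68.946256.
deff = 42.419026 / 68.946256 = 0.6152.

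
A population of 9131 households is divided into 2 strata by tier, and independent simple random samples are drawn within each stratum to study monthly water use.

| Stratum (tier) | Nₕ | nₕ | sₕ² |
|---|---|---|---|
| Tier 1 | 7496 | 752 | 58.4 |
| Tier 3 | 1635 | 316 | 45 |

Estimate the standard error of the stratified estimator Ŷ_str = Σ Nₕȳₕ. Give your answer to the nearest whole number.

2057

Var(Ŷ_str) = Σₕ Nₕ²(1 − fₕ)sₕ²/nₕ.
Tier 1: 7496²·(1 − 752/7496)·58.4/752 = 3.9259263 × 10^6.
Tier 3: 1635²·(1 − 316/1635)·45/316 = 307105.78.
Sum = 4.2330321 × 10^6.
SE = √(4.2330321 × 10^6) = 2057.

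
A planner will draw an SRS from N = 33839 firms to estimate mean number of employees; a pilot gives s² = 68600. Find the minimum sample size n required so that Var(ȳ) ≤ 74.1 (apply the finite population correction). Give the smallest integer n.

902

Without fpc, n₀ = s²/D = 68600/74.1 = 925.7760.
With fpc, (1 − n/N)·s²/n ≤ D requires n ≥ n₀/(1 + n₀/N) = 925.7760/(1 + 925.7760/33839) = 901.1229.
Rounding up, n = 902.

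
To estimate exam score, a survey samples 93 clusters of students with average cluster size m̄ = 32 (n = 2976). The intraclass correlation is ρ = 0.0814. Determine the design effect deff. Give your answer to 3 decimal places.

3.523

deff = 1 + (32 − 1)·0.0814 = 1 + 2.5234 = 3.5234.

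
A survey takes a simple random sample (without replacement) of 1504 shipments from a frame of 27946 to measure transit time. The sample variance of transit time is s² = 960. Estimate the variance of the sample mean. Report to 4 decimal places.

Under SRS without replacement, Var(ȳ) = (1 − f)·s²/n with f = n/N = 1504/27946 = 0.05381808.
Var(ȳ) = (1 − 0.05381808)·960/1504 = 0.94618192·0.63829787 = 0.60394591.

0.6039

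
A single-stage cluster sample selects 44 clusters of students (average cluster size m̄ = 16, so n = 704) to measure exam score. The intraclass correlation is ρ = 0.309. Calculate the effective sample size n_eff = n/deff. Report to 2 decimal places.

deff = 1 + (16 − 1)·0.309 = 1 + 4.635 = 5.635.
n_eff = 704 / 5.635 = 124.93.

124.93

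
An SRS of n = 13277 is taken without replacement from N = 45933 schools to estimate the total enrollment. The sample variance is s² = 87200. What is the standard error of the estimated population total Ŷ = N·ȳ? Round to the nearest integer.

Var(Ŷ) = N²·Var(ȳ) = N²·(1 − n/N)·s²/n.
f = 13277/45933 = 0.28905144; Var(ȳ) = 0.71094856·87200/13277 = 4.6693315.
Var(Ŷ) = 45933² · 4.6693315 = 9.8515447 × 10^9.
SE(Ŷ) = √(9.8515447 × 10^9) = 99255.

99255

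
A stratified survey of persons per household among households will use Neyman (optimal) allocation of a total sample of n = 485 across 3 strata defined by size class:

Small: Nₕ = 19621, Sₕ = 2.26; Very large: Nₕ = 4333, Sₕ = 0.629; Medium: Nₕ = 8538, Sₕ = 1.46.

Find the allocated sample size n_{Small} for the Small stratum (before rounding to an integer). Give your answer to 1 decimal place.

361.2

Neyman allocation: nₕ = n·NₕSₕ / Σⱼ NⱼSⱼ.
Σ NⱼSⱼ = 19621·2.26 + 4333·0.629 + 8538·1.46 = 59534.397.
n_{Small} = 485·19621·2.26 / 59534.397 = 361.2.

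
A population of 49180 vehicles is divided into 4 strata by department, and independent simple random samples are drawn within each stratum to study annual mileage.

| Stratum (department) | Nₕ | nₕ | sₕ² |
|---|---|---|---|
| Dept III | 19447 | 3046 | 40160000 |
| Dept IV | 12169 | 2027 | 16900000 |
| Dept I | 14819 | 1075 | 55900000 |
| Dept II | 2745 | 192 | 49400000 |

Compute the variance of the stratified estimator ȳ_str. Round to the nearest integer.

Var(ȳ_str) = Σₕ Wₕ²(1 − fₕ)sₕ²/nₕ with Wₕ = Nₕ/N, N = 49180.
Dept III: Wₕ = 0.39542497; term = 0.39542497²·(1 − 0.15663084)·40160000/3046 = 1738.6401.
Dept IV: Wₕ = 0.24743798; term = 0.24743798²·(1 − 0.16657079)·16900000/2027 = 425.43616.
Dept I: Wₕ = 0.30132168; term = 0.30132168²·(1 − 0.07254201)·55900000/1075 = 4378.8326.
Dept II: Wₕ = 0.05581537; term = 0.05581537²·(1 − 0.06994536)·49400000/192 = 745.49002.
Sum = 7288.3989.

7288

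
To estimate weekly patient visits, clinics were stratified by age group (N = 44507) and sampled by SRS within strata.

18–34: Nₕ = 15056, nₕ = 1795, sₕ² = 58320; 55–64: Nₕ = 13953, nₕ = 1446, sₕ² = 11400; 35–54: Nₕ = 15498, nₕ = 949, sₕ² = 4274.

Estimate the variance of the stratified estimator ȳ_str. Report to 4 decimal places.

4.4820

Var(ȳ_str) = Σₕ Wₕ²(1 − fₕ)sₕ²/nₕ with Wₕ = Nₕ/N, N = 44507.
18–34: Wₕ = 0.33828387; term = 0.33828387²·(1 − 0.11922157)·58320/1795 = 3.2747813.
55–64: Wₕ = 0.31350125; term = 0.31350125²·(1 − 0.10363363)·11400/1446 = 0.69454543.
35–54: Wₕ = 0.34821489; term = 0.34821489²·(1 − 0.06123371)·4274/949 = 0.51264941.
Sum = 4.4819761.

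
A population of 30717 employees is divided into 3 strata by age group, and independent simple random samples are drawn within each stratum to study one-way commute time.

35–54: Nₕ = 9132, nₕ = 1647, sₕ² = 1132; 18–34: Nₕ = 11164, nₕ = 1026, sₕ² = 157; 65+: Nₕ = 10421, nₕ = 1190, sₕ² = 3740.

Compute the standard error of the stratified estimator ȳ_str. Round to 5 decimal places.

0.62335

Var(ȳ_str) = Σₕ Wₕ²(1 − fₕ)sₕ²/nₕ with Wₕ = Nₕ/N, N = 30717.
35–54: Wₕ = 0.29729466; term = 0.29729466²·(1 − 0.18035480)·1132/1647 = 0.04979124.
18–34: Wₕ = 0.36344695; term = 0.36344695²·(1 − 0.09190254)·157/1026 = 0.018355525.
65+: Wₕ = 0.33925839; term = 0.33925839²·(1 − 0.11419250)·3740/1190 = 0.32042411.
Sum = 0.38857088.
SE = √(0.38857088) = 0.62335.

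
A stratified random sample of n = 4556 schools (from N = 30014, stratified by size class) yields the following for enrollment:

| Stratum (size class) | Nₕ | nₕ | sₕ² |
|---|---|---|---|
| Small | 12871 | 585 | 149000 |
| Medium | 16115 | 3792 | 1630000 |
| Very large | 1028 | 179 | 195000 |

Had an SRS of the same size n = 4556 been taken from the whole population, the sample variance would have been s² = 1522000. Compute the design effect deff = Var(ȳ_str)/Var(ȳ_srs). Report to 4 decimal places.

Var(ȳ_str) = Σ Wₕ²(1−fₕ)sₕ²/nₕ with Wₕ = Nₕ/30014:
  Small: (12871/30014)²·(1−585/12871)·149000/585 = 44.71008
  Medium: (16115/30014)²·(1−3792/16115)·1630000/3792 = 94.758522
  Very large: (1028/30014)²·(1−179/1028)·195000/179 = 1.0554426
  → Var(ȳ_str) = 140.52404.
Var(ȳ_srs) = (1 − 4556/30014)·1522000/4556 = 283.3553.
deff = 140.52404 / 283.3553 = 0.4959.

0.4959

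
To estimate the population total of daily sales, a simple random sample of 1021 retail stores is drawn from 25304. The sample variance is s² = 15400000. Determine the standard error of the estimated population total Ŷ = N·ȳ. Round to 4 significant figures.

Var(Ŷ) = N²·Var(ȳ) = N²·(1 − n/N)·s²/n.
f = 1021/25304 = 0.04034935; Var(ȳ) = 0.95965065·15400000/1021 = 14474.652.
Var(Ŷ) = 25304² · 14474.652 = 9.2680099 × 10^12.
SE(Ŷ) = √(9.2680099 × 10^12) = 3.044 × 10^6.

3.044 × 10^6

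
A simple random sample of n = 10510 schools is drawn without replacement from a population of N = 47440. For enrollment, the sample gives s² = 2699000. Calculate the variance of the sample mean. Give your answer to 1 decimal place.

199.9

Under SRS without replacement, Var(ȳ) = (1 − f)·s²/n with f = n/N = 10510/47440 = 0.22154300.
Var(ȳ) = (1 − 0.22154300)·2699000/10510 = 0.77845700·256.80304 = 199.91013.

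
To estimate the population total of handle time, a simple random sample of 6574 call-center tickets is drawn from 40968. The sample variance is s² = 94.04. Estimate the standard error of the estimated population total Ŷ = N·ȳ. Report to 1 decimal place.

4489.6

Var(Ŷ) = N²·Var(ȳ) = N²·(1 − n/N)·s²/n.
f = 6574/40968 = 0.16046671; Var(ȳ) = 0.83953329·94.04/6574 = 0.012009387.
Var(Ŷ) = 40968² · 0.012009387 = 2.0156279 × 10^7.
SE(Ŷ) = √(2.0156279 × 10^7) = 4489.6.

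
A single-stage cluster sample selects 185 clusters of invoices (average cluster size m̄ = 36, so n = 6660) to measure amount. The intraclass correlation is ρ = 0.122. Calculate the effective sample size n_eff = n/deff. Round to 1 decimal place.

1263.8

deff = 1 + (36 − 1)·0.122 = 1 + 4.27 = 5.27.
n_eff = 6660 / 5.27 = 1263.8.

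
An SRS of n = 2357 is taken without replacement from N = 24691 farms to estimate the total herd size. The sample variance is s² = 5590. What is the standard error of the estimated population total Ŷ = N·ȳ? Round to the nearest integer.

36164

Var(Ŷ) = N²·Var(ȳ) = N²·(1 − n/N)·s²/n.
f = 2357/24691 = 0.09545988; Var(ȳ) = 0.90454012·5590/2357 = 2.1452606.
Var(Ŷ) = 24691² · 2.1452606 = 1.3078484 × 10^9.
SE(Ŷ) = √(1.3078484 × 10^9) = 36164.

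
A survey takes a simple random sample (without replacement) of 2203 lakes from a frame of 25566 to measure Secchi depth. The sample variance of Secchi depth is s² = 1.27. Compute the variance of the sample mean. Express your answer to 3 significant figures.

Under SRS without replacement, Var(ȳ) = (1 − f)·s²/n with f = n/N = 2203/25566 = 0.08616913.
Var(ȳ) = (1 − 0.08616913)·1.27/2203 = 0.91383087·5.7648661 × 10^-4 = 5.2681126 × 10^-4.

5.27 × 10^-4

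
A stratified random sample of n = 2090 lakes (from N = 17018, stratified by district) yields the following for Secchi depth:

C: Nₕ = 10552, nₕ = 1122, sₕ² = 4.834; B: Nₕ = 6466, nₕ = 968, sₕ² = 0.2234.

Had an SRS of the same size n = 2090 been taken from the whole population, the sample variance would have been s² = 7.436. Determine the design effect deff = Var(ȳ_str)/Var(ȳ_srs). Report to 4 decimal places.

0.4834

Var(ȳ_str) = Σ Wₕ²(1−fₕ)sₕ²/nₕ with Wₕ = Nₕ/17018:
  C: (10552/17018)²·(1−1122/10552)·4.834/1122 = 0.0014802778
  B: (6466/17018)²·(1−968/6466)·0.2234/968 = 2.8328998 × 10^-5
  → Var(ȳ_str) = 0.0015086068.
Var(ȳ_srs) = (1 − 2090/17018)·7.436/2090 = 0.0031209456.
deff = 0.0015086068 / 0.0031209456 = 0.4834.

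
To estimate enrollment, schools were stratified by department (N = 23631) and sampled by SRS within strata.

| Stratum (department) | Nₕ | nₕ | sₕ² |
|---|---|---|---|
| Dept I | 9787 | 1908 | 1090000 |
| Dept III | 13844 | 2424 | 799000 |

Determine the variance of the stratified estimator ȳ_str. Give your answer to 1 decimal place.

172.2

Var(ȳ_str) = Σₕ Wₕ²(1 − fₕ)sₕ²/nₕ with Wₕ = Nₕ/N, N = 23631.
Dept I: Wₕ = 0.41415937; term = 0.41415937²·(1 − 0.19495249)·1090000/1908 = 78.88685.
Dept III: Wₕ = 0.58584063; term = 0.58584063²·(1 − 0.17509390)·799000/2424 = 93.320629.
Sum = 172.20748.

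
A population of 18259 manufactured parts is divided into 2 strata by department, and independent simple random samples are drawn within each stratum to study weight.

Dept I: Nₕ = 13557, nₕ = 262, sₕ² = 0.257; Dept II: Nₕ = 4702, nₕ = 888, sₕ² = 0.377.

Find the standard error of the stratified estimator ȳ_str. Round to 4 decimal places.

0.0235

Var(ȳ_str) = Σₕ Wₕ²(1 − fₕ)sₕ²/nₕ with Wₕ = Nₕ/N, N = 18259.
Dept I: Wₕ = 0.74248316; term = 0.74248316²·(1 − 0.01932581)·0.257/262 = 5.3030997 × 10^-4.
Dept II: Wₕ = 0.25751684; term = 0.25751684²·(1 − 0.18885581)·0.377/888 = 2.283693 × 10^-5.
Sum = 5.531469 × 10^-4.
SE = √(5.531469 × 10^-4) = 0.0235.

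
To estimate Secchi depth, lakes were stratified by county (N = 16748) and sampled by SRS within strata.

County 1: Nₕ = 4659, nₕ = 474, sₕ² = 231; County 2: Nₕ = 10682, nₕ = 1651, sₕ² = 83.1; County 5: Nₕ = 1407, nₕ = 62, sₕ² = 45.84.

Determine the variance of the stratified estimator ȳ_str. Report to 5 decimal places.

Var(ȳ_str) = Σₕ Wₕ²(1 − fₕ)sₕ²/nₕ with Wₕ = Nₕ/N, N = 16748.
County 1: Wₕ = 0.27818247; term = 0.27818247²·(1 − 0.10173857)·231/474 = 0.033876295.
County 2: Wₕ = 0.63780750; term = 0.63780750²·(1 − 0.15455907)·83.1/1651 = 0.017310773.
County 5: Wₕ = 0.08401003; term = 0.08401003²·(1 − 0.04406539)·45.84/62 = 0.0049881947.
Sum = 0.056175263.

0.05618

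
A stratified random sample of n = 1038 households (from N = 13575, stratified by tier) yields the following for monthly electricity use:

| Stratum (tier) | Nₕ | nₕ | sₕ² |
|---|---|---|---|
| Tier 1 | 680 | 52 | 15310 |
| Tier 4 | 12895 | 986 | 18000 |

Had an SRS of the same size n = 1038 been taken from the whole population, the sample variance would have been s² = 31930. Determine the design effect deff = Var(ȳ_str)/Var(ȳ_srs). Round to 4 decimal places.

Var(ȳ_str) = Σ Wₕ²(1−fₕ)sₕ²/nₕ with Wₕ = Nₕ/13575:
  Tier 1: (680/13575)²·(1−52/680)·15310/52 = 0.68227699
  Tier 4: (12895/13575)²·(1−986/12895)·18000/986 = 15.212919
  → Var(ȳ_str) = 15.895196.
Var(ȳ_srs) = (1 − 1038/13575)·31930/1038 = 28.408961.
deff = 15.895196 / 28.408961 = 0.5595.

0.5595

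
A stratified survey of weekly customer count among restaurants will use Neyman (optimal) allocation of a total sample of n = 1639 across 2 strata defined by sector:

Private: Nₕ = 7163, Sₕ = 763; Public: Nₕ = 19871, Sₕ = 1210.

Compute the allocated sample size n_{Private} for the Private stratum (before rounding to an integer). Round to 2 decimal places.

Neyman allocation: nₕ = n·NₕSₕ / Σⱼ NⱼSⱼ.
Σ NⱼSⱼ = 7163·763 + 19871·1210 = 2.9509279 × 10^7.
n_{Private} = 1639·7163·763 / (2.9509279 × 10^7) = 303.56.

303.56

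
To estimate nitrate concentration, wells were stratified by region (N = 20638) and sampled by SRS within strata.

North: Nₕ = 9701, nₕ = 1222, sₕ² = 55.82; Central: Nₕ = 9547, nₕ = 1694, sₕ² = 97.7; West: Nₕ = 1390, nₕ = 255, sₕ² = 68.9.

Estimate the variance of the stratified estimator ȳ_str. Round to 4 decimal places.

Var(ȳ_str) = Σₕ Wₕ²(1 − fₕ)sₕ²/nₕ with Wₕ = Nₕ/N, N = 20638.
North: Wₕ = 0.47005524; term = 0.47005524²·(1 − 0.12596640)·55.82/1222 = 0.0088215429.
Central: Wₕ = 0.46259327; term = 0.46259327²·(1 − 0.17743794)·97.7/1694 = 0.010151926.
West: Wₕ = 0.06735149; term = 0.06735149²·(1 − 0.18345324)·68.9/255 = 0.0010008166.
Sum = 0.019974286.

0.0200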